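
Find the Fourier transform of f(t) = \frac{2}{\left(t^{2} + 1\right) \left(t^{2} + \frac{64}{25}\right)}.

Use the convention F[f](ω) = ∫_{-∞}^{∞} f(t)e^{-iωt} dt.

F(ω) = \frac{50 \pi e^{- \left|{\omega}\right|}}{39} - \frac{125 \pi e^{- \frac{8 \left|{\omega}\right|}{5}}}{156}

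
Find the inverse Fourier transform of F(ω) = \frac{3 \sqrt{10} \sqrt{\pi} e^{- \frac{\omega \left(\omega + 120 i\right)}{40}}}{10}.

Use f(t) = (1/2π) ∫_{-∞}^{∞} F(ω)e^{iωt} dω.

f(t) = 3 e^{- 10 \left(t - 3\right)^{2}}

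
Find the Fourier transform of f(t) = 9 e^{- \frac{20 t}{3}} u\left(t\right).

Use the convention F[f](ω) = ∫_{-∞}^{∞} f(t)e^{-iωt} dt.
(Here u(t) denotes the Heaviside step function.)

F(ω) = \frac{27}{3 i \omega + 20}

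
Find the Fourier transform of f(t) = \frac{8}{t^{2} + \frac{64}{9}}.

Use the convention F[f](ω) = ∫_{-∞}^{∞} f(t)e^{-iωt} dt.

F(ω) = 3 \pi e^{- \frac{8 \left|{\omega}\right|}{3}}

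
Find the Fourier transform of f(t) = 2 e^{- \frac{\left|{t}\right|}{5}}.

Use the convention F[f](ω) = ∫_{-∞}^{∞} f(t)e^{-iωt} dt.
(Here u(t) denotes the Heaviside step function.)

F(ω) = \frac{20}{25 \omega^{2} + 1}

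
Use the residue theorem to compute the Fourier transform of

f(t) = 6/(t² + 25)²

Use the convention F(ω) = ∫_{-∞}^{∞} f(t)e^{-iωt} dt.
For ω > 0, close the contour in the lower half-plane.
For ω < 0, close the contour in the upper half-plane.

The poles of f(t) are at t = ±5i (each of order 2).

Let g(z) = f(z)e^{-iωz}; for large |z| the factor e^{-iωz} decays in the lower half-plane when ω > 0 and in the upper half-plane when ω < 0.

Case ω > 0 (lower half-plane, clockwise contour ⇒ F(ω) = -2πi·ΣRes):
  Res_{z = - 5 i} g(z) = \frac{3 i \left(5 \omega + 1\right) e^{- 5 \omega}}{250} (pole of order 2)
  F(ω) = -2πi·ΣRes = \frac{3 \pi \left(5 \omega + 1\right) e^{- 5 \omega}}{125}

Case ω < 0 (upper half-plane, counterclockwise contour ⇒ F(ω) = +2πi·ΣRes):
  Res_{z = 5 i} g(z) = \frac{3 i \left(5 \omega - 1\right) e^{5 \omega}}{250} (pole of order 2)
  F(ω) = 2πi·ΣRes = \frac{3 \pi \left(1 - 5 \omega\right) e^{5 \omega}}{125}

Both cases combine into a single formula in |ω|:

F(ω) = \frac{3 \pi \left(5 \left|{\omega}\right| + 1\right) e^{- 5 \left|{\omega}\right|}}{125}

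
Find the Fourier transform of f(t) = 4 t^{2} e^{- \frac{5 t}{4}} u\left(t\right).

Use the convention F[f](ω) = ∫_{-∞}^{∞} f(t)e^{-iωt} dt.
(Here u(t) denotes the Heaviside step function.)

F(ω) = \frac{512}{\left(4 i \omega + 5\right)^{3}}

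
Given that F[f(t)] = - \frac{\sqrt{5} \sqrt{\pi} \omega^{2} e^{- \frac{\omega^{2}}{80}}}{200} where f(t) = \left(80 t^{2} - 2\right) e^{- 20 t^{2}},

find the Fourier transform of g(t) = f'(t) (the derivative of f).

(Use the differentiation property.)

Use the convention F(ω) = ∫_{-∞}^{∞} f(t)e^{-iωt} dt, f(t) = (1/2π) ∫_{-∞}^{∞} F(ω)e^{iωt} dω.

F[g](ω) = - \frac{\sqrt{5} i \sqrt{\pi} \omega^{3} e^{- \frac{\omega^{2}}{80}}}{200}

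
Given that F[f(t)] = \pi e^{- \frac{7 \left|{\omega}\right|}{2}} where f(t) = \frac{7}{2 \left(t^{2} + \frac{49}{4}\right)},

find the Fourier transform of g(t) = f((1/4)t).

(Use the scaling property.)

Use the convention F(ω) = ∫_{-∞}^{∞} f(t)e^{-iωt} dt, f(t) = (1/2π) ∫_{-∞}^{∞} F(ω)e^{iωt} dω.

F[g](ω) = 4 \pi e^{- 14 \left|{\omega}\right|}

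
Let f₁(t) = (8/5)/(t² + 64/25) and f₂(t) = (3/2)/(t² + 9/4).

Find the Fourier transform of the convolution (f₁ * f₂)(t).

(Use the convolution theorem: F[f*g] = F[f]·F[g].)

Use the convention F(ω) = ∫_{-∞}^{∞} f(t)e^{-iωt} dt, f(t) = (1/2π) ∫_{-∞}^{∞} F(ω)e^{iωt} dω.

F[f₁*f₂](ω) = \pi^{2} e^{- \frac{31 \left|{\omega}\right|}{10}}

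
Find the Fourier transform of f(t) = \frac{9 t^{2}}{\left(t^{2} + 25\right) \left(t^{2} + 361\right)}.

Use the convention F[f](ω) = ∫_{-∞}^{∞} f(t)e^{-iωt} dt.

F(ω) = \frac{3 \pi \left(19 - 5 e^{14 \left|{\omega}\right|}\right) e^{- 19 \left|{\omega}\right|}}{112}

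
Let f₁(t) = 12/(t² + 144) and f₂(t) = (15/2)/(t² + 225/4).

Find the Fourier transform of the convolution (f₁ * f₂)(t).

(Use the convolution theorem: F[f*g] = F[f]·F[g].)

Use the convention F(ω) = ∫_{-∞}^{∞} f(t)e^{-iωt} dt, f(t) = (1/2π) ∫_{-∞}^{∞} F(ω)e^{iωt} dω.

F[f₁*f₂](ω) = \pi^{2} e^{- \frac{39 \left|{\omega}\right|}{2}}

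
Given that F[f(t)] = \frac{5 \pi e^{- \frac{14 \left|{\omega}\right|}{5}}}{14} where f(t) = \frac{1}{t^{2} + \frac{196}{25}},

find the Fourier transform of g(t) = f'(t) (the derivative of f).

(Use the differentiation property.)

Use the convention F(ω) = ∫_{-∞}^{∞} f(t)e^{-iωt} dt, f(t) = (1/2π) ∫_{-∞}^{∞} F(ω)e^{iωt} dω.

F[g](ω) = \frac{5 i \pi \omega e^{- \frac{14 \left|{\omega}\right|}{5}}}{14}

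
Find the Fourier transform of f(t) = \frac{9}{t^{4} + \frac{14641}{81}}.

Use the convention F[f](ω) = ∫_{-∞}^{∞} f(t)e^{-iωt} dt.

F(ω) = \frac{243 \pi e^{- \frac{11 \sqrt{2} \left|{\omega}\right|}{6}} \sin{\left(\frac{11 \sqrt{2} \left|{\omega}\right|}{6} + \frac{\pi}{4} \right)}}{1331}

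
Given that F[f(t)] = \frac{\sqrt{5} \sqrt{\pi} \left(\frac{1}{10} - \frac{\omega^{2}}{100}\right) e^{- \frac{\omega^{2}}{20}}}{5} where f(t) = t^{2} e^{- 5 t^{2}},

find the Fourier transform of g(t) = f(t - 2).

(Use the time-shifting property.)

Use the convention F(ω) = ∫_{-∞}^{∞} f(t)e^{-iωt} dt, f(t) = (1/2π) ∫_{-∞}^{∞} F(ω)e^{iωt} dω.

F[g](ω) = \frac{\sqrt{5} \sqrt{\pi} \left(10 - \omega^{2}\right) e^{- \frac{\omega \left(\omega + 40 i\right)}{20}}}{500}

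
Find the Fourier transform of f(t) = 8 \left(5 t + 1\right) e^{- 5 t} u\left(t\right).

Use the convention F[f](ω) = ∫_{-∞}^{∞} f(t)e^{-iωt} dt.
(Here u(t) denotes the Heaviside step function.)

F(ω) = \frac{8 \left(- i \omega - 10\right)}{\omega^{2} - 10 i \omega - 25}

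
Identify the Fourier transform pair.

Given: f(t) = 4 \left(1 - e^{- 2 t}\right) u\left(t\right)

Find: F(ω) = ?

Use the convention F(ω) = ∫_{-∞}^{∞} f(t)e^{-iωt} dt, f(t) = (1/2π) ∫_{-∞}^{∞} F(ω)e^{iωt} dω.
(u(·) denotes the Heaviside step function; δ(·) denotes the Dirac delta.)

F(ω) = 4 \pi \delta\left(\omega\right) - \frac{8 i}{\omega \left(i \omega + 2\right)}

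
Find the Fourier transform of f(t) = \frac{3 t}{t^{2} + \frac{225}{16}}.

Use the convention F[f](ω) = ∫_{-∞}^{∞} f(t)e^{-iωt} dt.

F(ω) = - 3 i \pi e^{- \frac{15 \left|{\omega}\right|}{4}} \operatorname{sign}{\left(\omega \right)}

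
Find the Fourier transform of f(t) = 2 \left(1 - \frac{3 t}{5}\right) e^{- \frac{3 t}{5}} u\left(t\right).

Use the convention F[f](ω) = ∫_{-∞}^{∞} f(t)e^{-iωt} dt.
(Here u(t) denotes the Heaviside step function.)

F(ω) = \frac{50 i \omega}{- 25 \omega^{2} + 30 i \omega + 9}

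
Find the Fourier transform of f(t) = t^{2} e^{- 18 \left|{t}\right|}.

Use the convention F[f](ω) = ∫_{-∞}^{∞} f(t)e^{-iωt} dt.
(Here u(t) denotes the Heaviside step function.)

F(ω) = \frac{216 \left(108 - \omega^{2}\right)}{\left(\omega^{2} + 324\right)^{3}}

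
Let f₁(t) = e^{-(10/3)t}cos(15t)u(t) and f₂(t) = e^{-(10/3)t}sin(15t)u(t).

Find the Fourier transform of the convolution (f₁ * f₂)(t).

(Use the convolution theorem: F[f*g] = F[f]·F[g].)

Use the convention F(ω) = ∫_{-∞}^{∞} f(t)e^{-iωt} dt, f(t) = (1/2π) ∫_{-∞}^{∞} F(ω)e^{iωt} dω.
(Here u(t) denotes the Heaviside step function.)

F[f₁*f₂](ω) = \frac{405 \left(3 i \omega + 10\right)}{\left(\left(3 i \omega + 10\right)^{2} + 2025\right)^{2}}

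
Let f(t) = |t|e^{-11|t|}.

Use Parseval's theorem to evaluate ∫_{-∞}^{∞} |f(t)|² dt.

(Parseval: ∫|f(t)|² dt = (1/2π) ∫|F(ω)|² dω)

∫|f(t)|² dt = \frac{1}{2662}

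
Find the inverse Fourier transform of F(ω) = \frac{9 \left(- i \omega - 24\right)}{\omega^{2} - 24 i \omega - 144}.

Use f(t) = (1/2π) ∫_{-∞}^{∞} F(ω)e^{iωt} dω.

f(t) = 9 \left(12 t + 1\right) e^{- 12 t} u\left(t\right)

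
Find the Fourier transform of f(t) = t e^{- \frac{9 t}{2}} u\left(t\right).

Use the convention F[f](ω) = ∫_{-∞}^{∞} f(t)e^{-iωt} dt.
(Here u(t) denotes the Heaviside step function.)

F(ω) = \frac{4}{\left(2 i \omega + 9\right)^{2}}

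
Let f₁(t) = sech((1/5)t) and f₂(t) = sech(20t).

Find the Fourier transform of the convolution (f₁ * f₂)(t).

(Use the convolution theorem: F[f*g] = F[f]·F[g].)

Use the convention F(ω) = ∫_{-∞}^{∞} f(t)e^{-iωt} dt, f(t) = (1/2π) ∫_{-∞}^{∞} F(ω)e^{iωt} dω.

F[f₁*f₂](ω) = \frac{\pi^{2}}{4 \cosh{\left(\frac{\pi \omega}{40} \right)} \cosh{\left(\frac{5 \pi \omega}{2} \right)}}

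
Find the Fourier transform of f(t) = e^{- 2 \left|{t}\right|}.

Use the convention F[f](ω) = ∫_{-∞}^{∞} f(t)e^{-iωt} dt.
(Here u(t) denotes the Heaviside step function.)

F(ω) = \frac{4}{\omega^{2} + 4}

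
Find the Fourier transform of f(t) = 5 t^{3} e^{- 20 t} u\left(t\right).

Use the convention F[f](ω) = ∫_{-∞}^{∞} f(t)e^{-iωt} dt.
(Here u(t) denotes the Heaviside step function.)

F(ω) = \frac{30}{\left(i \omega + 20\right)^{4}}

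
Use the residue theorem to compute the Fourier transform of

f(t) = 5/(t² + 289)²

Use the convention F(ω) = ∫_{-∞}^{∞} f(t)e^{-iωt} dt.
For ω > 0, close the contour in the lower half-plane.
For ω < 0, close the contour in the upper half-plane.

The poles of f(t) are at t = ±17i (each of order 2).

Let g(z) = f(z)e^{-iωz}; for large |z| the factor e^{-iωz} decays in the lower half-plane when ω > 0 and in the upper half-plane when ω < 0.

Case ω > 0 (lower half-plane, clockwise contour ⇒ F(ω) = -2πi·ΣRes):
  Res_{z = - 17 i} g(z) = \frac{5 i \left(17 \omega + 1\right) e^{- 17 \omega}}{19652} (pole of order 2)
  F(ω) = -2πi·ΣRes = \frac{5 \pi \left(17 \omega + 1\right) e^{- 17 \omega}}{9826}

Case ω < 0 (upper half-plane, counterclockwise contour ⇒ F(ω) = +2πi·ΣRes):
  Res_{z = 17 i} g(z) = \frac{5 i \left(17 \omega - 1\right) e^{17 \omega}}{19652} (pole of order 2)
  F(ω) = 2πi·ΣRes = \frac{5 \pi \left(1 - 17 \omega\right) e^{17 \omega}}{9826}

Both cases combine into a single formula in |ω|:

F(ω) = \frac{5 \pi \left(17 \left|{\omega}\right| + 1\right) e^{- 17 \left|{\omega}\right|}}{9826}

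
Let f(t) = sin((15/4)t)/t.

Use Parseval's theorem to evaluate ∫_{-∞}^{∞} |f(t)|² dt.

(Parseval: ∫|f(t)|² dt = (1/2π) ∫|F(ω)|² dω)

∫|f(t)|² dt = \frac{15 \pi}{4}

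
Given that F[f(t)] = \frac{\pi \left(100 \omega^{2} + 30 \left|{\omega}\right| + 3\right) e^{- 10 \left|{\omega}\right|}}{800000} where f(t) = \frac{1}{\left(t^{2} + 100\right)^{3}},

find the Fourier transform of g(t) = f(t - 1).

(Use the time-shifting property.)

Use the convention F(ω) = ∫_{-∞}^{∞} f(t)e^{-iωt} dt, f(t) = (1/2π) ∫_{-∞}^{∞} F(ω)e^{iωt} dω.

F[g](ω) = \frac{\pi \left(100 \omega^{2} + 30 \left|{\omega}\right| + 3\right) e^{- i \omega - 10 \left|{\omega}\right|}}{800000}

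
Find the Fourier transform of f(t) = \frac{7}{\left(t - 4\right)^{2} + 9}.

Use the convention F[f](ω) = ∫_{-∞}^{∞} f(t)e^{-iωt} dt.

F(ω) = \frac{7 \pi e^{- 4 i \omega - 3 \left|{\omega}\right|}}{3}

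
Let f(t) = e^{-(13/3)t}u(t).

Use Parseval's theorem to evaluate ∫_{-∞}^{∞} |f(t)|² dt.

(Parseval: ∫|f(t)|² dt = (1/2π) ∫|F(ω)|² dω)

∫|f(t)|² dt = \frac{3}{26}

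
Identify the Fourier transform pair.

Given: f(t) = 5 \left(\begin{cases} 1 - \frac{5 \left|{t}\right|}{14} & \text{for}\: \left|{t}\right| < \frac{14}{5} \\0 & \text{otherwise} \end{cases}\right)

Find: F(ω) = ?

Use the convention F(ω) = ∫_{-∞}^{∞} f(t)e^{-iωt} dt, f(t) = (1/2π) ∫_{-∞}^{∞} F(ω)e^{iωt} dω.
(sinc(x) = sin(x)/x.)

F(ω) = 14 \operatorname{sinc}^{2}{\left(\frac{7 \omega}{5} \right)}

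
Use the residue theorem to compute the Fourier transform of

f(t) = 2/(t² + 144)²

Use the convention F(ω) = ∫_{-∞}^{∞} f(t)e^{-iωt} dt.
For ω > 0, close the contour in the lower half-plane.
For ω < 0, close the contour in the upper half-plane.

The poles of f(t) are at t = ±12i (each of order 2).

Let g(z) = f(z)e^{-iωz}; for large |z| the factor e^{-iωz} decays in the lower half-plane when ω > 0 and in the upper half-plane when ω < 0.

Case ω > 0 (lower half-plane, clockwise contour ⇒ F(ω) = -2πi·ΣRes):
  Res_{z = - 12 i} g(z) = \frac{i \left(12 \omega + 1\right) e^{- 12 \omega}}{3456} (pole of order 2)
  F(ω) = -2πi·ΣRes = \frac{\pi \left(12 \omega + 1\right) e^{- 12 \omega}}{1728}

Case ω < 0 (upper half-plane, counterclockwise contour ⇒ F(ω) = +2πi·ΣRes):
  Res_{z = 12 i} g(z) = \frac{i \left(12 \omega - 1\right) e^{12 \omega}}{3456} (pole of order 2)
  F(ω) = 2πi·ΣRes = \frac{\pi \left(1 - 12 \omega\right) e^{12 \omega}}{1728}

Both cases combine into a single formula in |ω|:

F(ω) = \frac{\pi \left(12 \left|{\omega}\right| + 1\right) e^{- 12 \left|{\omega}\right|}}{1728}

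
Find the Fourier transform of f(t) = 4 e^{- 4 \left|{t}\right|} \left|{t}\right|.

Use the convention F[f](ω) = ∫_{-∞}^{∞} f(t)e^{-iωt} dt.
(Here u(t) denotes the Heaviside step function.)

F(ω) = \frac{8 \left(16 - \omega^{2}\right)}{\left(\omega^{2} + 16\right)^{2}}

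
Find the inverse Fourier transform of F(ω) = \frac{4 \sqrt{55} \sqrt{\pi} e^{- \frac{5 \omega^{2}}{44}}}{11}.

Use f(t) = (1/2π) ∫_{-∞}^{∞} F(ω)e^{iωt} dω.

f(t) = 4 e^{- \frac{11 t^{2}}{5}}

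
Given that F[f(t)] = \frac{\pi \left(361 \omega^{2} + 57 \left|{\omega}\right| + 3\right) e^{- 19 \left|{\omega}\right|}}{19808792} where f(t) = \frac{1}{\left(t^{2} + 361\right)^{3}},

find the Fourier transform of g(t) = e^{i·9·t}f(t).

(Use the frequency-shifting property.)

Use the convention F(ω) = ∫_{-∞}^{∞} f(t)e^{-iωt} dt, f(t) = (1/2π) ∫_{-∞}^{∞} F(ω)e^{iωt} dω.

F[g](ω) = \frac{\pi \left(361 \left(\omega - 9\right)^{2} + 57 \left|{\omega - 9}\right| + 3\right) e^{- 19 \left|{\omega - 9}\right|}}{19808792}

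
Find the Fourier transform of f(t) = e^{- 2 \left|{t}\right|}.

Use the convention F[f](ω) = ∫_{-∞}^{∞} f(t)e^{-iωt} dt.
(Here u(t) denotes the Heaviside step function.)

F(ω) = \frac{4}{\omega^{2} + 4}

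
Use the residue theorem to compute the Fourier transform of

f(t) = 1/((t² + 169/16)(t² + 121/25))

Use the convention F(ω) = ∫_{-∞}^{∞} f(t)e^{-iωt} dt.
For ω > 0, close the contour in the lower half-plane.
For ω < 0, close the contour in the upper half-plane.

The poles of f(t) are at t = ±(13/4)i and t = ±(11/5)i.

Let g(z) = f(z)e^{-iωz}; for large |z| the factor e^{-iωz} decays in the lower half-plane when ω > 0 and in the upper half-plane when ω < 0.

Case ω > 0 (lower half-plane, clockwise contour ⇒ F(ω) = -2πi·ΣRes):
  Res_{z = - \frac{13 i}{4}} g(z) = - \frac{800 i e^{- \frac{13 \omega}{4}}}{29757}
  Res_{z = - \frac{11 i}{5}} g(z) = \frac{1000 i e^{- \frac{11 \omega}{5}}}{25179}
  F(ω) = -2πi·ΣRes = - \frac{1600 \pi e^{- \frac{13 \omega}{4}}}{29757} + \frac{2000 \pi e^{- \frac{11 \omega}{5}}}{25179}

Case ω < 0 (upper half-plane, counterclockwise contour ⇒ F(ω) = +2πi·ΣRes):
  Res_{z = \frac{13 i}{4}} g(z) = \frac{800 i e^{\frac{13 \omega}{4}}}{29757}
  Res_{z = \frac{11 i}{5}} g(z) = - \frac{1000 i e^{\frac{11 \omega}{5}}}{25179}
  F(ω) = 2πi·ΣRes = \frac{400 \pi \left(65 e^{\frac{11 \omega}{5}} - 44 e^{\frac{13 \omega}{4}}\right)}{327327}

Both cases combine into a single formula in |ω|:

F(ω) = - \frac{1600 \pi e^{- \frac{13 \left|{\omega}\right|}{4}}}{29757} + \frac{2000 \pi e^{- \frac{11 \left|{\omega}\right|}{5}}}{25179}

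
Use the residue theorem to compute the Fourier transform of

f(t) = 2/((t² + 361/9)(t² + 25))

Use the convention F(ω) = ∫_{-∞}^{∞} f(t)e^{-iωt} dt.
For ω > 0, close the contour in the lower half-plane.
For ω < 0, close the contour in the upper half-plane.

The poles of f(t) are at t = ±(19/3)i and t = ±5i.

Let g(z) = f(z)e^{-iωz}; for large |z| the factor e^{-iωz} decays in the lower half-plane when ω > 0 and in the upper half-plane when ω < 0.

Case ω > 0 (lower half-plane, clockwise contour ⇒ F(ω) = -2πi·ΣRes):
  Res_{z = - \frac{19 i}{3}} g(z) = - \frac{27 i e^{- \frac{19 \omega}{3}}}{2584}
  Res_{z = - 5 i} g(z) = \frac{9 i e^{- 5 \omega}}{680}
  F(ω) = -2πi·ΣRes = \frac{9 \pi e^{- 5 \omega}}{340} - \frac{27 \pi e^{- \frac{19 \omega}{3}}}{1292}

Case ω < 0 (upper half-plane, counterclockwise contour ⇒ F(ω) = +2πi·ΣRes):
  Res_{z = \frac{19 i}{3}} g(z) = \frac{27 i e^{\frac{19 \omega}{3}}}{2584}
  Res_{z = 5 i} g(z) = - \frac{9 i e^{5 \omega}}{680}
  F(ω) = 2πi·ΣRes = \frac{9 \pi \left(- 15 e^{\frac{19 \omega}{3}} + 19 e^{5 \omega}\right)}{6460}

Both cases combine into a single formula in |ω|:

F(ω) = \frac{9 \pi e^{- 5 \left|{\omega}\right|}}{340} - \frac{27 \pi e^{- \frac{19 \left|{\omega}\right|}{3}}}{1292}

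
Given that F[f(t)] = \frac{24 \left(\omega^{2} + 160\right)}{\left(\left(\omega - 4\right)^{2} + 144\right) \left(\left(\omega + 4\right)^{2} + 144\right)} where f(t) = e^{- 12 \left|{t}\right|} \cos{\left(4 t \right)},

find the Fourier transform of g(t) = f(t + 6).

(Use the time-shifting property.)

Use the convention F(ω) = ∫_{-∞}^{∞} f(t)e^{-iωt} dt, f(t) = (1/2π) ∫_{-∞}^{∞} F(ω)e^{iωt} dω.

F[g](ω) = \frac{24 \left(\omega^{2} + 160\right) e^{6 i \omega}}{\omega^{4} + 256 \omega^{2} + 25600}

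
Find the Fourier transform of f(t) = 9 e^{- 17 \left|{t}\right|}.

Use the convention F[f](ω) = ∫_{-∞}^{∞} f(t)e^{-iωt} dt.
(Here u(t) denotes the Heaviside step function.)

F(ω) = \frac{306}{\omega^{2} + 289}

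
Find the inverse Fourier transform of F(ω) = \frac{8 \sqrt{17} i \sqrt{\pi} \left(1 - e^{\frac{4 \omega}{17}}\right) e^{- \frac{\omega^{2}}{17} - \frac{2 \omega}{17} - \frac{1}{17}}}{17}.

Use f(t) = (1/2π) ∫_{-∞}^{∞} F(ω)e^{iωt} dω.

f(t) = 8 e^{- \frac{17 t^{2}}{4}} \sin{\left(t \right)}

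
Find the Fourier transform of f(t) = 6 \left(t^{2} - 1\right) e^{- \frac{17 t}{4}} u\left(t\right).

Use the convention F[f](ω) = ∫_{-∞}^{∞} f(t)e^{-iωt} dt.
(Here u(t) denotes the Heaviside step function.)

F(ω) = \frac{24 \left(128 i \omega - \left(4 i \omega + 17\right)^{3} + 544\right)}{\left(4 i \omega + 17\right)^{4}}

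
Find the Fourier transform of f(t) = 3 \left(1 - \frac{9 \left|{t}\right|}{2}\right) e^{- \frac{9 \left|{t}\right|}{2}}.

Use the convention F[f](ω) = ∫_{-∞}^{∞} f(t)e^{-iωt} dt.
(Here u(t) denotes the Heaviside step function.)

F(ω) = \frac{864 \omega^{2}}{\left(4 \omega^{2} + 81\right)^{2}}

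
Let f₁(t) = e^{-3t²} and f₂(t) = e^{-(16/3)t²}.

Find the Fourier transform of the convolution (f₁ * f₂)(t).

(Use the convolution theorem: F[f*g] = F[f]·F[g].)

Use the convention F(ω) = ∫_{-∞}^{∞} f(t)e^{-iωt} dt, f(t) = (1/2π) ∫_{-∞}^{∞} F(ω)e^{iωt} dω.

F[f₁*f₂](ω) = \frac{\pi e^{- \frac{25 \omega^{2}}{192}}}{4}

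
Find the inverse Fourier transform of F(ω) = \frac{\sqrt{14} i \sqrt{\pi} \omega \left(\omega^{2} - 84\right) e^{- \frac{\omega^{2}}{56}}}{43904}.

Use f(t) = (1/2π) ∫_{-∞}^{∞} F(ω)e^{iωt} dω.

f(t) = 7 t^{3} e^{- 14 t^{2}}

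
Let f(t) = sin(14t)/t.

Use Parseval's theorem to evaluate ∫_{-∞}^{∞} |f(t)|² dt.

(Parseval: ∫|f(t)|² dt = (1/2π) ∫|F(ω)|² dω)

∫|f(t)|² dt = 14 \pi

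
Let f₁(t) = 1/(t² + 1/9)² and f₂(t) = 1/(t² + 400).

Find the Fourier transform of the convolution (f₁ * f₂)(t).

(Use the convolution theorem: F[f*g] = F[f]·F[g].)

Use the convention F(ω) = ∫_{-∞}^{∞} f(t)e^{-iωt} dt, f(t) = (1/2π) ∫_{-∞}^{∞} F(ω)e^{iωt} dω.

F[f₁*f₂](ω) = \frac{9 \pi^{2} \left(\left|{\omega}\right| + 3\right) e^{- \frac{61 \left|{\omega}\right|}{3}}}{40}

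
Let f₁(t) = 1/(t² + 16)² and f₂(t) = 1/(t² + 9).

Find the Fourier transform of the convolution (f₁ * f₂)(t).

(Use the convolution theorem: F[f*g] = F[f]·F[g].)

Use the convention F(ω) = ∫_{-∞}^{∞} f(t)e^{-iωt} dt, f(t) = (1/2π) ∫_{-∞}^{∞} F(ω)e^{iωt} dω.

F[f₁*f₂](ω) = \frac{\pi^{2} \left(4 \left|{\omega}\right| + 1\right) e^{- 7 \left|{\omega}\right|}}{384}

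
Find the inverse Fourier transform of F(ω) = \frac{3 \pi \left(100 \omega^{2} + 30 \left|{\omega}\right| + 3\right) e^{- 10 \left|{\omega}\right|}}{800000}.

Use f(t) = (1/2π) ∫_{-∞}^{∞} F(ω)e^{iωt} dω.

f(t) = \frac{3}{\left(t^{2} + 100\right)^{3}}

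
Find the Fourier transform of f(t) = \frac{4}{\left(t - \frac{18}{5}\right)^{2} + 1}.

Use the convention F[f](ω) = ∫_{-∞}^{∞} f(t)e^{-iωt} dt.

F(ω) = 4 \pi e^{- \frac{18 i \omega}{5} - \left|{\omega}\right|}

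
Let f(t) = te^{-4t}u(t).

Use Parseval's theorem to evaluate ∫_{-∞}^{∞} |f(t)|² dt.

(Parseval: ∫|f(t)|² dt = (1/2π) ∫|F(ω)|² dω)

∫|f(t)|² dt = \frac{1}{256}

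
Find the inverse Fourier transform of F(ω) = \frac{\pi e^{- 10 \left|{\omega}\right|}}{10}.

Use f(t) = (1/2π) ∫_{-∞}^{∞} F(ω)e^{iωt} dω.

f(t) = \frac{1}{t^{2} + 100}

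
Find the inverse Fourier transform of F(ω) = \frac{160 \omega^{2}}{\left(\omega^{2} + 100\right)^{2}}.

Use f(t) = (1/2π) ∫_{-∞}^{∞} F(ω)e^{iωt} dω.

f(t) = 4 \left(1 - 10 \left|{t}\right|\right) e^{- 10 \left|{t}\right|}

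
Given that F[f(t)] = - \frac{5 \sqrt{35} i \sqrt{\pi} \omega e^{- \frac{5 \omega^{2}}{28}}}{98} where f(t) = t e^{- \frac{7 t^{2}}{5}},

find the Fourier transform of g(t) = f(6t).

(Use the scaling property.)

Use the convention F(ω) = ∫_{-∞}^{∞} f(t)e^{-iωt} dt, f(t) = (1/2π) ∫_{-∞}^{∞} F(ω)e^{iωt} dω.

F[g](ω) = - \frac{5 \sqrt{35} i \sqrt{\pi} \omega e^{- \frac{5 \omega^{2}}{1008}}}{3528}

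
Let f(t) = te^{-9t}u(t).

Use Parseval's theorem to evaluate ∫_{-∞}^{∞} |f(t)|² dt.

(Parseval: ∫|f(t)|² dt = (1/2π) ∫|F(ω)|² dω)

∫|f(t)|² dt = \frac{1}{2916}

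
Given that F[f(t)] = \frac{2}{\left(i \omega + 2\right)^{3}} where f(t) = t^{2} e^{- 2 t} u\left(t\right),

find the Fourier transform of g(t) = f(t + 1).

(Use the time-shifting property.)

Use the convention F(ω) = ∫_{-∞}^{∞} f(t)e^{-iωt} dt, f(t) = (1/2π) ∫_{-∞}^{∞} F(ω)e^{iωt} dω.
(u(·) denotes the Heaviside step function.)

F[g](ω) = \frac{2 e^{i \omega}}{\left(i \omega + 2\right)^{3}}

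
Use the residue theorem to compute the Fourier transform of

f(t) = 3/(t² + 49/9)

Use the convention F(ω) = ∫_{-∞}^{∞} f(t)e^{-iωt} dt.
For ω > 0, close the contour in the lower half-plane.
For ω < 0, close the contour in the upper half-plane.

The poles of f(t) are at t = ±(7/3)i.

Let g(z) = f(z)e^{-iωz}; for large |z| the factor e^{-iωz} decays in the lower half-plane when ω > 0 and in the upper half-plane when ω < 0.

Case ω > 0 (lower half-plane, clockwise contour ⇒ F(ω) = -2πi·ΣRes):
  Res_{z = - \frac{7 i}{3}} g(z) = \frac{9 i e^{- \frac{7 \omega}{3}}}{14}
  F(ω) = -2πi·ΣRes = \frac{9 \pi e^{- \frac{7 \omega}{3}}}{7}

Case ω < 0 (upper half-plane, counterclockwise contour ⇒ F(ω) = +2πi·ΣRes):
  Res_{z = \frac{7 i}{3}} g(z) = - \frac{9 i e^{\frac{7 \omega}{3}}}{14}
  F(ω) = 2πi·ΣRes = \frac{9 \pi e^{\frac{7 \omega}{3}}}{7}

Both cases combine into a single formula in |ω|:

F(ω) = \frac{9 \pi e^{- \frac{7 \left|{\omega}\right|}{3}}}{7}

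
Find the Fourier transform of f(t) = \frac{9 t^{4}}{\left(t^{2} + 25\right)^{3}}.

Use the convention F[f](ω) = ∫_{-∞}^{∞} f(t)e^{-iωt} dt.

F(ω) = \frac{9 \pi \left(25 \omega^{2} - 25 \left|{\omega}\right| + 3\right) e^{- 5 \left|{\omega}\right|}}{40}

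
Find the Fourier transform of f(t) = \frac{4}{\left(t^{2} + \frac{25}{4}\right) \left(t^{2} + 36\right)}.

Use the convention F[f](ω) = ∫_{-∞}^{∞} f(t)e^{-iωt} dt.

F(ω) = - \frac{8 \pi e^{- 6 \left|{\omega}\right|}}{357} + \frac{32 \pi e^{- \frac{5 \left|{\omega}\right|}{2}}}{595}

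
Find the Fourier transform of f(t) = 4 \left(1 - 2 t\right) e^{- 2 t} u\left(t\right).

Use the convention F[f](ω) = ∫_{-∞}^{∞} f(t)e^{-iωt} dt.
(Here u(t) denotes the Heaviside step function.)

F(ω) = \frac{4 i \omega}{- \omega^{2} + 4 i \omega + 4}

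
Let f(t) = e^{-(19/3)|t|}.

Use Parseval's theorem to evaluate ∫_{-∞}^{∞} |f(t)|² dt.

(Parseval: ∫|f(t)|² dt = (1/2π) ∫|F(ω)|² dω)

∫|f(t)|² dt = \frac{3}{19}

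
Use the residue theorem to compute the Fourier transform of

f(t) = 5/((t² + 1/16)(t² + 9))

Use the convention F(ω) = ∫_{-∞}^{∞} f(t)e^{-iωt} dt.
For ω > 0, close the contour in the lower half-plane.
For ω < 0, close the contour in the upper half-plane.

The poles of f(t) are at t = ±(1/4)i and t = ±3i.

Let g(z) = f(z)e^{-iωz}; for large |z| the factor e^{-iωz} decays in the lower half-plane when ω > 0 and in the upper half-plane when ω < 0.

Case ω > 0 (lower half-plane, clockwise contour ⇒ F(ω) = -2πi·ΣRes):
  Res_{z = - \frac{i}{4}} g(z) = \frac{160 i e^{- \frac{\omega}{4}}}{143}
  Res_{z = - 3 i} g(z) = - \frac{40 i e^{- 3 \omega}}{429}
  F(ω) = -2πi·ΣRes = - \frac{80 \pi e^{- 3 \omega}}{429} + \frac{320 \pi e^{- \frac{\omega}{4}}}{143}

Case ω < 0 (upper half-plane, counterclockwise contour ⇒ F(ω) = +2πi·ΣRes):
  Res_{z = \frac{i}{4}} g(z) = - \frac{160 i e^{\frac{\omega}{4}}}{143}
  Res_{z = 3 i} g(z) = \frac{40 i e^{3 \omega}}{429}
  F(ω) = 2πi·ΣRes = \frac{80 \pi \left(12 e^{\frac{\omega}{4}} - e^{3 \omega}\right)}{429}

Both cases combine into a single formula in |ω|:

F(ω) = - \frac{80 \pi e^{- 3 \left|{\omega}\right|}}{429} + \frac{320 \pi e^{- \frac{\left|{\omega}\right|}{4}}}{143}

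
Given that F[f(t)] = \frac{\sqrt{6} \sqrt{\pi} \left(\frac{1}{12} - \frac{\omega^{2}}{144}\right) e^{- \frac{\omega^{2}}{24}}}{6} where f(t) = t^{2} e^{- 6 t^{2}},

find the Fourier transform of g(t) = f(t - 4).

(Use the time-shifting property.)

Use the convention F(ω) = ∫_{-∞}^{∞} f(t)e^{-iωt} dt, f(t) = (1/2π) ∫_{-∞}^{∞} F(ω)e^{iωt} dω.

F[g](ω) = \frac{\sqrt{6} \sqrt{\pi} \left(12 - \omega^{2}\right) e^{- \frac{\omega \left(\omega + 96 i\right)}{24}}}{864}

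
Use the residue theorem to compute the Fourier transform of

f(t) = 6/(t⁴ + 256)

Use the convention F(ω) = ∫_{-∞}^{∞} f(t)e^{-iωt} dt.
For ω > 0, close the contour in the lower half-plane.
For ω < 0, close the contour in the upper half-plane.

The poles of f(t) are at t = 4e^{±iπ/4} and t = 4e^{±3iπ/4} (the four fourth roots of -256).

Let g(z) = f(z)e^{-iωz}; for large |z| the factor e^{-iωz} decays in the lower half-plane when ω > 0 and in the upper half-plane when ω < 0.

Case ω > 0 (lower half-plane, clockwise contour ⇒ F(ω) = -2πi·ΣRes):
  Res_{z = - 2 \sqrt{2} - 2 \sqrt{2} i} g(z) = \frac{3 \sqrt{2} i \left(1 - i\right) e^{2 \sqrt{2} \omega \left(-1 + i\right)}}{256}
  Res_{z = 2 \sqrt{2} - 2 \sqrt{2} i} g(z) = \frac{3 \sqrt{2} i \left(1 + i\right) e^{- 2 \sqrt{2} \omega \left(1 + i\right)}}{256}
  F(ω) = -2πi·ΣRes = \frac{3 \sqrt{2} \pi \left(1 - i\right) \left(e^{4 \sqrt{2} i \omega} + i\right) e^{- 2 \sqrt{2} \omega \left(1 + i\right)}}{128} = \frac{3 \pi e^{- 2 \sqrt{2} \omega} \sin{\left(2 \sqrt{2} \omega + \frac{\pi}{4} \right)}}{32}

Case ω < 0 (upper half-plane, counterclockwise contour ⇒ F(ω) = +2πi·ΣRes):
  Res_{z = 2 \sqrt{2} + 2 \sqrt{2} i} g(z) = \frac{3 \sqrt{2} i \left(-1 + i\right) e^{2 \sqrt{2} \omega \left(1 - i\right)}}{256}
  Res_{z = - 2 \sqrt{2} + 2 \sqrt{2} i} g(z) = \frac{3 \sqrt{2} \left(1 - i\right) e^{2 \sqrt{2} \omega \left(1 + i\right)}}{256}
  F(ω) = 2πi·ΣRes = - \frac{3 \sqrt{2} i \pi \left(i \left(1 - i\right) e^{2 \sqrt{2} \omega \left(1 - i\right)} - \left(1 - i\right) e^{2 \sqrt{2} \omega \left(1 + i\right)}\right)}{128} = \frac{3 \pi e^{2 \sqrt{2} \omega} \cos{\left(2 \sqrt{2} \omega + \frac{\pi}{4} \right)}}{32}

Both cases combine into a single formula in |ω|:

F(ω) = \frac{3 \pi e^{- 2 \sqrt{2} \left|{\omega}\right|} \sin{\left(2 \sqrt{2} \left|{\omega}\right| + \frac{\pi}{4} \right)}}{32}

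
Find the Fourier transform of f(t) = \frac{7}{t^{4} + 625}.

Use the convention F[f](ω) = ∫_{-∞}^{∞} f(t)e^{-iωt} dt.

F(ω) = \frac{7 \pi e^{- \frac{5 \sqrt{2} \left|{\omega}\right|}{2}} \sin{\left(\frac{5 \sqrt{2} \left|{\omega}\right|}{2} + \frac{\pi}{4} \right)}}{125}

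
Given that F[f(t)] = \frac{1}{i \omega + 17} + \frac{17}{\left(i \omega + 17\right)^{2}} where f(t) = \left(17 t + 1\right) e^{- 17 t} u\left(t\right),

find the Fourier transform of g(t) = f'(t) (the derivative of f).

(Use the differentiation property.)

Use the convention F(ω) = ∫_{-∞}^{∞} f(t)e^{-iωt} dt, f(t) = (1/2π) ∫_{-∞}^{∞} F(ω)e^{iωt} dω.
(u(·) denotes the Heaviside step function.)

F[g](ω) = \frac{\omega \left(\omega - 34 i\right)}{\omega^{2} - 34 i \omega - 289}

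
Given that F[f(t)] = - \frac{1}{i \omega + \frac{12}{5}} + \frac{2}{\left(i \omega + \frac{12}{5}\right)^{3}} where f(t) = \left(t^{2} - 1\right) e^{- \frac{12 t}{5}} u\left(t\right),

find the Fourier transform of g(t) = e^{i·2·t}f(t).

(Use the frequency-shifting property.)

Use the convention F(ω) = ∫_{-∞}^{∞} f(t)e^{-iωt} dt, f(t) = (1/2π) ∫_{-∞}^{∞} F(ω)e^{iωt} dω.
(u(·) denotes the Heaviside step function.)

F[g](ω) = \frac{5 \left(250 i \left(\omega - 2\right) - \left(5 i \left(\omega - 2\right) + 12\right)^{3} + 600\right)}{\left(5 i \left(\omega - 2\right) + 12\right)^{4}}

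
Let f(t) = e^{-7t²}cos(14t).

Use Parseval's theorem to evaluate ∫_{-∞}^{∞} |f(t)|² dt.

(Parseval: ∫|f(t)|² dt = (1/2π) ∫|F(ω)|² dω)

∫|f(t)|² dt = \frac{\sqrt{14} \sqrt{\pi} \left(1 + e^{14}\right)}{28 e^{14}}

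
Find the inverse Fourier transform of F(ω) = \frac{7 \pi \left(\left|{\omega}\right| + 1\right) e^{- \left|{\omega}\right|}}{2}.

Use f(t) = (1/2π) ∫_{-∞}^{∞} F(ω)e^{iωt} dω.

f(t) = \frac{7}{\left(t^{2} + 1\right)^{2}}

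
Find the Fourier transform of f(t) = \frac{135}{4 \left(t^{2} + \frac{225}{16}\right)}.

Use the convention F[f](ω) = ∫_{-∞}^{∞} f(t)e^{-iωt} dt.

F(ω) = 9 \pi e^{- \frac{15 \left|{\omega}\right|}{4}}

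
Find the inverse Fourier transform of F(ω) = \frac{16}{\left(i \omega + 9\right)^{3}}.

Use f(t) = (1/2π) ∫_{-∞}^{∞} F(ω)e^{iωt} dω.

f(t) = 8 t^{2} e^{- 9 t} u\left(t\right)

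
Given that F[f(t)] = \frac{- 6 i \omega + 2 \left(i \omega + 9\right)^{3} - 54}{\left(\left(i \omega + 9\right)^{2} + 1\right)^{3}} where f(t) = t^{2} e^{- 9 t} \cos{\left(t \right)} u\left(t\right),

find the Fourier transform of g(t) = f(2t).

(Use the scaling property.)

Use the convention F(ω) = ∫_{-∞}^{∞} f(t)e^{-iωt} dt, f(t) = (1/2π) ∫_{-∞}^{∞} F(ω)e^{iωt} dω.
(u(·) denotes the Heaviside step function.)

F[g](ω) = \frac{8 \left(- 12 i \omega + \left(i \omega + 18\right)^{3} - 216\right)}{\left(\left(i \omega + 18\right)^{2} + 4\right)^{3}}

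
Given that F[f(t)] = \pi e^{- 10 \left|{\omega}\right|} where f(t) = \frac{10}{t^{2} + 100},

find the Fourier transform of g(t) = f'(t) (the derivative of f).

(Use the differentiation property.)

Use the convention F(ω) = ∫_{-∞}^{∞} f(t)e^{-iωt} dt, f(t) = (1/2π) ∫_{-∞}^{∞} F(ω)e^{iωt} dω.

F[g](ω) = i \pi \omega e^{- 10 \left|{\omega}\right|}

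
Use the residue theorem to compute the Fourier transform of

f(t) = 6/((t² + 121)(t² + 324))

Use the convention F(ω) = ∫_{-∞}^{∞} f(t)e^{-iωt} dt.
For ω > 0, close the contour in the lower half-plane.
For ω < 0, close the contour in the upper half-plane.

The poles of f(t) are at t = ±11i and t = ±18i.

Let g(z) = f(z)e^{-iωz}; for large |z| the factor e^{-iωz} decays in the lower half-plane when ω > 0 and in the upper half-plane when ω < 0.

Case ω > 0 (lower half-plane, clockwise contour ⇒ F(ω) = -2πi·ΣRes):
  Res_{z = - 11 i} g(z) = \frac{3 i e^{- 11 \omega}}{2233}
  Res_{z = - 18 i} g(z) = - \frac{i e^{- 18 \omega}}{1218}
  F(ω) = -2πi·ΣRes = \frac{\pi \left(18 e^{7 \omega} - 11\right) e^{- 18 \omega}}{6699}

Case ω < 0 (upper half-plane, counterclockwise contour ⇒ F(ω) = +2πi·ΣRes):
  Res_{z = 11 i} g(z) = - \frac{3 i e^{11 \omega}}{2233}
  Res_{z = 18 i} g(z) = \frac{i e^{18 \omega}}{1218}
  F(ω) = 2πi·ΣRes = \frac{\pi \left(18 - 11 e^{7 \omega}\right) e^{11 \omega}}{6699}

Both cases combine into a single formula in |ω|:

F(ω) = \frac{\pi \left(18 e^{7 \left|{\omega}\right|} - 11\right) e^{- 18 \left|{\omega}\right|}}{6699}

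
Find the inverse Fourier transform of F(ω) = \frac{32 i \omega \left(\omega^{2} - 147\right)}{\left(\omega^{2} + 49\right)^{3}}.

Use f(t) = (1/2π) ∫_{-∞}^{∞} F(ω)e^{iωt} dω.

f(t) = 8 t e^{- 7 \left|{t}\right|} \left|{t}\right|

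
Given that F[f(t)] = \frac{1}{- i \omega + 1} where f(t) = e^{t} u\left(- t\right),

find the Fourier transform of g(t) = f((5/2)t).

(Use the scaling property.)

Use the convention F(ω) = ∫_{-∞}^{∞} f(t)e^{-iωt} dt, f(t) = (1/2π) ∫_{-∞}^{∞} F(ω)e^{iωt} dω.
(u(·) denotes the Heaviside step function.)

F[g](ω) = - \frac{2}{2 i \omega - 5}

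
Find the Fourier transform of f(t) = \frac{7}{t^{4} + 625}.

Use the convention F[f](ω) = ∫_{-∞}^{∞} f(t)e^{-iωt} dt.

F(ω) = \frac{7 \pi e^{- \frac{5 \sqrt{2} \left|{\omega}\right|}{2}} \sin{\left(\frac{5 \sqrt{2} \left|{\omega}\right|}{2} + \frac{\pi}{4} \right)}}{125}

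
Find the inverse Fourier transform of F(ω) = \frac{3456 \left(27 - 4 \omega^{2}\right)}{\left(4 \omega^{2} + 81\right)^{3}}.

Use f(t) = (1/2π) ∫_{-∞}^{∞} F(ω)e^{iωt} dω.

f(t) = 4 t^{2} e^{- \frac{9 \left|{t}\right|}{2}}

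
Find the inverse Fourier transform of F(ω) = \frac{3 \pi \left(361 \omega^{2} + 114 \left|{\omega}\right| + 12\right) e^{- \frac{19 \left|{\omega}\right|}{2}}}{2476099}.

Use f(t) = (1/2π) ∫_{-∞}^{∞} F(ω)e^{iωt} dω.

f(t) = \frac{3}{\left(t^{2} + \frac{361}{4}\right)^{3}}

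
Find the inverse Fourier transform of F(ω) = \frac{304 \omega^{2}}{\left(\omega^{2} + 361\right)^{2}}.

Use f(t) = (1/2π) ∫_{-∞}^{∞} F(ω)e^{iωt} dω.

f(t) = 4 \left(1 - 19 \left|{t}\right|\right) e^{- 19 \left|{t}\right|}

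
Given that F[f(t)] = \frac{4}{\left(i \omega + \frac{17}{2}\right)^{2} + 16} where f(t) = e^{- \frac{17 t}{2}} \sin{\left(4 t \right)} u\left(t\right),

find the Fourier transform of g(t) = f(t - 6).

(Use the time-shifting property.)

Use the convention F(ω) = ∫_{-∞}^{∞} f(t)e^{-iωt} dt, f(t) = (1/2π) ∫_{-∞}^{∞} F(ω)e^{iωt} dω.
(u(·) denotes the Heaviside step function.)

F[g](ω) = \frac{16 e^{- 6 i \omega}}{\left(2 i \omega + 17\right)^{2} + 64}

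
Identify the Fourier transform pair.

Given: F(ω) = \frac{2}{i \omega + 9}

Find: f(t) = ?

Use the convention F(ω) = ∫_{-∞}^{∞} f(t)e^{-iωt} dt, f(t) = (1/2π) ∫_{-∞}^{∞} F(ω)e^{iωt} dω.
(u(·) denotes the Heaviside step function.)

f(t) = 2 e^{- 9 t} u\left(t\right)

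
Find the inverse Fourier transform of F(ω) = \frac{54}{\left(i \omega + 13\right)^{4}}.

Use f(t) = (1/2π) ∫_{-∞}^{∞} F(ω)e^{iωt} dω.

f(t) = 9 t^{3} e^{- 13 t} u\left(t\right)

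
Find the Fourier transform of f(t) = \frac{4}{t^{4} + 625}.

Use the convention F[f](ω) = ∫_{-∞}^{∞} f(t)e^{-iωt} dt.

F(ω) = \frac{4 \pi e^{- \frac{5 \sqrt{2} \left|{\omega}\right|}{2}} \sin{\left(\frac{5 \sqrt{2} \left|{\omega}\right|}{2} + \frac{\pi}{4} \right)}}{125}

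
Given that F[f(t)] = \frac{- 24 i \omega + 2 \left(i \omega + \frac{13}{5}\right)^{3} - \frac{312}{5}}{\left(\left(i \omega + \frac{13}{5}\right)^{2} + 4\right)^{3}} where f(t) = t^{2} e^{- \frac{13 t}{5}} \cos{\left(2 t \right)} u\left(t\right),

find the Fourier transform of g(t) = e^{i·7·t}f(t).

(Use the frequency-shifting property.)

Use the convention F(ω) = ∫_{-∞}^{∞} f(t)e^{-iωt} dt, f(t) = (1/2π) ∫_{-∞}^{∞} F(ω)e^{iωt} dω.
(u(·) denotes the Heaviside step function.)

F[g](ω) = \frac{250 \left(1500 i \left(7 - \omega\right) + \left(5 i \left(\omega - 7\right) + 13\right)^{3} - 3900\right)}{\left(\left(5 i \left(\omega - 7\right) + 13\right)^{2} + 100\right)^{3}}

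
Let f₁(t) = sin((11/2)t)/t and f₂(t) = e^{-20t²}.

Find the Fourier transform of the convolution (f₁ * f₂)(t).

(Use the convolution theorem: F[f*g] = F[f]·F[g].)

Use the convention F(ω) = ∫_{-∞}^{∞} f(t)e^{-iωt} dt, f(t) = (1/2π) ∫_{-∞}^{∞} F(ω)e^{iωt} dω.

F[f₁*f₂](ω) = \begin{cases} \frac{\sqrt{5} \pi^{\frac{3}{2}} e^{- \frac{\omega^{2}}{80}}}{10} & \text{for}\: \omega > - \frac{11}{2} \wedge \omega < \frac{11}{2} \\0 & \text{otherwise} \end{cases}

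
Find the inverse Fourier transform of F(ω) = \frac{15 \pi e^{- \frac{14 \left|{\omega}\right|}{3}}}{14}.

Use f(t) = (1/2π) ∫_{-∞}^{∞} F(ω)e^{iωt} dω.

f(t) = \frac{5}{t^{2} + \frac{196}{9}}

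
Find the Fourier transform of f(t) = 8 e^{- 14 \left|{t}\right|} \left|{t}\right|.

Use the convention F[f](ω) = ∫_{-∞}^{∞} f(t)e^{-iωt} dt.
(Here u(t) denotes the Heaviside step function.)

F(ω) = \frac{16 \left(196 - \omega^{2}\right)}{\left(\omega^{2} + 196\right)^{2}}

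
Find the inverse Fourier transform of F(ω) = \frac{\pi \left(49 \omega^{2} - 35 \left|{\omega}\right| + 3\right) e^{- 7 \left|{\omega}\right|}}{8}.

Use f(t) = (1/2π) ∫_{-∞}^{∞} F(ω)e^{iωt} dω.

f(t) = \frac{7 t^{4}}{\left(t^{2} + 49\right)^{3}}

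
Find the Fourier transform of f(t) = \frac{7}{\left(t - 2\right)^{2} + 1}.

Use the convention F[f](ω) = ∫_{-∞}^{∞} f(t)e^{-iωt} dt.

F(ω) = 7 \pi e^{- 2 i \omega - \left|{\omega}\right|}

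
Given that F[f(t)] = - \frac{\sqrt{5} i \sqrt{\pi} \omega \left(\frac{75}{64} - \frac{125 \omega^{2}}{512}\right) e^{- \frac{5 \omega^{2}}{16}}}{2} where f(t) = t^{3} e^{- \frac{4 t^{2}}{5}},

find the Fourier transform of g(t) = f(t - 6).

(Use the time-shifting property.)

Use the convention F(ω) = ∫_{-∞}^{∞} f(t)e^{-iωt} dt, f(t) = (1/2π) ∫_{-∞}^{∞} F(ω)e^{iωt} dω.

F[g](ω) = \frac{25 \sqrt{5} i \sqrt{\pi} \omega \left(5 \omega^{2} - 24\right) e^{- \frac{\omega \left(5 \omega + 96 i\right)}{16}}}{1024}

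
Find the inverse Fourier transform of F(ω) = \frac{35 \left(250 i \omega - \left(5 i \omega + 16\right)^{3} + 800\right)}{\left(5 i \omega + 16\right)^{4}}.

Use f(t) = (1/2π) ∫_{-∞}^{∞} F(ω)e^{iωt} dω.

f(t) = 7 \left(t^{2} - 1\right) e^{- \frac{16 t}{5}} u\left(t\right)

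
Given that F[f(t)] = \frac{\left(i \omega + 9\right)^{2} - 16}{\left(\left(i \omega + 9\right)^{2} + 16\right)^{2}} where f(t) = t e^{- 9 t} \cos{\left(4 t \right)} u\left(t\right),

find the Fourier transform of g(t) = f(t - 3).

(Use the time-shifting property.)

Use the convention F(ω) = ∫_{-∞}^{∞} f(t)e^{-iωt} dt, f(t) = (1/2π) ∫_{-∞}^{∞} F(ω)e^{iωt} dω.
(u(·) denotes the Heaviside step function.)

F[g](ω) = \frac{\left(\left(i \omega + 9\right)^{2} - 16\right) e^{- 3 i \omega}}{\left(\left(i \omega + 9\right)^{2} + 16\right)^{2}}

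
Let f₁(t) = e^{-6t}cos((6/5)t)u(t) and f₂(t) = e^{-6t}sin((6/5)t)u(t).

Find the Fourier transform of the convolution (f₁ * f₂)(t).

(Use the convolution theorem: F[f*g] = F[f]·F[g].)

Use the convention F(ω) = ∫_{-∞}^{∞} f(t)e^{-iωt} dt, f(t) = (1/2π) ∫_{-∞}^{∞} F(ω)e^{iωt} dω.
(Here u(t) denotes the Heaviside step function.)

F[f₁*f₂](ω) = \frac{750 \left(i \omega + 6\right)}{\left(25 \left(i \omega + 6\right)^{2} + 36\right)^{2}}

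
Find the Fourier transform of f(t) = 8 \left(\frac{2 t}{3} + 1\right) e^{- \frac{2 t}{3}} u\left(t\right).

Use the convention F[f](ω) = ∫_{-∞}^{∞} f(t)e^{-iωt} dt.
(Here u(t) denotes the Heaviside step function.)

F(ω) = \frac{24 \left(- 3 i \omega - 4\right)}{9 \omega^{2} - 12 i \omega - 4}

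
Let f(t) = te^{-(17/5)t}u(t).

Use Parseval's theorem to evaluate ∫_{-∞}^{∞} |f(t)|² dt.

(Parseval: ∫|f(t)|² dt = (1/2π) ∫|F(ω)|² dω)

∫|f(t)|² dt = \frac{125}{19652}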